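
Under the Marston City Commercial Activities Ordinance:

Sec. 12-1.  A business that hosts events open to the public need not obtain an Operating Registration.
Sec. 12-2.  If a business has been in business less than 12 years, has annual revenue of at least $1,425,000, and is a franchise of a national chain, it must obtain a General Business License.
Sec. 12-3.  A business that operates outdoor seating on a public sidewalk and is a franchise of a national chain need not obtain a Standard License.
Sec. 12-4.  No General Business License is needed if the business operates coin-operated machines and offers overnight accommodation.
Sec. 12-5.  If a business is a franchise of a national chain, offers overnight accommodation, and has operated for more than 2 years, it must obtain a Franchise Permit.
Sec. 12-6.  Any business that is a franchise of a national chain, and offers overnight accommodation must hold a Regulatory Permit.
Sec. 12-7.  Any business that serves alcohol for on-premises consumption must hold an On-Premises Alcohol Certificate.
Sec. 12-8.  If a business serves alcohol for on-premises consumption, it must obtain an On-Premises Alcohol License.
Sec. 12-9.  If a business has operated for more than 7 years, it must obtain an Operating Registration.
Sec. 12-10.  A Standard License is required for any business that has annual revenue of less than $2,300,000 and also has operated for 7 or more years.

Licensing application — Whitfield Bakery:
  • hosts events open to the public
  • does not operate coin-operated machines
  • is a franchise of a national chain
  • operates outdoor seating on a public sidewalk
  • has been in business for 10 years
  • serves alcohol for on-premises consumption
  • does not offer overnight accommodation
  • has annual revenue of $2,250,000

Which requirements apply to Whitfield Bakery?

Sec. 12-1. hosts events open to the public → exempt from Operating Registration.
Sec. 12-2. years in business 10 < 12; revenue $2,250,000 ≥ $1,425,000; is a franchise of a national chain → General Business License required.
Sec. 12-3. operates outdoor seating on a public sidewalk; is a franchise of a national chain → exempt from Standard License.
Sec. 12-4. does not operate coin-operated machines; does not offer overnight accommodation → General Business License exemption does not apply.
Sec. 12-5. is a franchise of a national chain; does not offer overnight accommodation; years in business 10 > 2 → Franchise Permit not required.
Sec. 12-6. is a franchise of a national chain; does not offer overnight accommodation → Regulatory Permit not required.
Sec. 12-7. serves alcohol for on-premises consumption → On-Premises Alcohol Certificate required.
Sec. 12-8. serves alcohol for on-premises consumption → On-Premises Alcohol License required.
Sec. 12-9. years in business 10 > 7 → Operating Registration required.
Sec. 12-10. revenue $2,250,000 < $2,300,000; years in business 10 ≥ 7 → Standard License required.

General Business License, On-Premises Alcohol Certificate, On-Premises Alcohol License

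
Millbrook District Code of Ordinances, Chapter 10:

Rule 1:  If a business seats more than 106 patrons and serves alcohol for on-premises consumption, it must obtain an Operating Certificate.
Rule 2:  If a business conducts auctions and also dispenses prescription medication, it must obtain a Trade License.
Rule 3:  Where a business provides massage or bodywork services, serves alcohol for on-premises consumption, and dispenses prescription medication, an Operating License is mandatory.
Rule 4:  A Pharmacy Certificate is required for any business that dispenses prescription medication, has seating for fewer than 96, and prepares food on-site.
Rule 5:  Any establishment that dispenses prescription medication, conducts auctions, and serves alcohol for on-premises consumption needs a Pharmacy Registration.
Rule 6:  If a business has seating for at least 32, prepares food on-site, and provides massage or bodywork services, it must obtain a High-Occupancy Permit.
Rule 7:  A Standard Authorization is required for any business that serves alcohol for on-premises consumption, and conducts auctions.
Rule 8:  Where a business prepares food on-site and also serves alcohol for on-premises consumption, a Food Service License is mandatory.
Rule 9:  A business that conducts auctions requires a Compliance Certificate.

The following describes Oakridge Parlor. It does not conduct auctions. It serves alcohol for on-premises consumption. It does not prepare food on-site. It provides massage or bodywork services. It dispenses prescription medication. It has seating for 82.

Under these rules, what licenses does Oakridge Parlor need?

Rule 1: seating 82 ≤ 106; serves alcohol for on-premises consumption → Operating Certificate not required.
Rule 2: does not conduct auctions; dispenses prescription medication → Trade License not required.
Rule 3: provides massage or bodywork services; serves alcohol for on-premises consumption; dispenses prescription medication → Operating License required.
Rule 4: dispenses prescription medication; seating 82 < 96; does not prepare food on-site → Pharmacy Certificate not required.
Rule 5: dispenses prescription medication; does not conduct auctions; serves alcohol for on-premises consumption → Pharmacy Registration not required.
Rule 6: seating 82 ≥ 32; does not prepare food on-site; provides massage or bodywork services → High-Occupancy Permit not required.
Rule 7: serves alcohol for on-premises consumption; does not conduct auctions → Standard Authorization not required.
Rule 8: does not prepare food on-site; serves alcohol for on-premises consumption → Food Service License not required.
Rule 9: does not conduct auctions → Compliance Certificate not required.

Operating License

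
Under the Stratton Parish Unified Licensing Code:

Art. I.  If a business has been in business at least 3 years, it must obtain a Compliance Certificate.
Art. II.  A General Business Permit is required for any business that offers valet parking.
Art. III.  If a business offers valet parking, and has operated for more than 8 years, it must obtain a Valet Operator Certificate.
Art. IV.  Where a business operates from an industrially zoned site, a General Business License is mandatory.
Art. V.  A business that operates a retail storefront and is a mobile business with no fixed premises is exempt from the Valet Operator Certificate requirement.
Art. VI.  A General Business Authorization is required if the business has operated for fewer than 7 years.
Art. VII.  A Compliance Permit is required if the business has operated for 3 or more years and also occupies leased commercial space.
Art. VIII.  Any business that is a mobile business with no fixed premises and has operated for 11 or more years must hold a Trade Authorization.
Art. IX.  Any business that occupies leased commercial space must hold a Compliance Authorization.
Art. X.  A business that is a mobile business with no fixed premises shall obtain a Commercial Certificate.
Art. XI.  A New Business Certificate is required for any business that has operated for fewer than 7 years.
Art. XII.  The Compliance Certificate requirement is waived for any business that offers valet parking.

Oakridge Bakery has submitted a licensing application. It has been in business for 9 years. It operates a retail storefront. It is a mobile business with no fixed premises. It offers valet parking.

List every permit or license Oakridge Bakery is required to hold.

Art. I. years in business 9 ≥ 3 → Compliance Certificate required.
Art. II. offers valet parking → General Business Permit required.
Art. III. offers valet parking; years in business 9 > 8 → Valet Operator Certificate required.
Art. IV. is a mobile business with no fixed premises (not: operates from an industrially zoned site) → General Business License not required.
Art. V. operates a retail storefront; is a mobile business with no fixed premises → exempt from Valet Operator Certificate.
Art. VI. years in business 9 ≥ 7 → General Business Authorization not required.
Art. VII. years in business 9 ≥ 3; is a mobile business with no fixed premises (not: occupies leased commercial space) → Compliance Permit not required.
Art. VIII. is a mobile business with no fixed premises; years in business 9 < 11 → Trade Authorization not required.
Art. IX. is a mobile business with no fixed premises (not: occupies leased commercial space) → Compliance Authorization not required.
Art. X. is a mobile business with no fixed premises → Commercial Certificate required.
Art. XI. years in business 9 ≥ 7 → New Business Certificate not required.
Art. XII. offers valet parking → exempt from Compliance Certificate.

Commercial Certificate, General Business Permit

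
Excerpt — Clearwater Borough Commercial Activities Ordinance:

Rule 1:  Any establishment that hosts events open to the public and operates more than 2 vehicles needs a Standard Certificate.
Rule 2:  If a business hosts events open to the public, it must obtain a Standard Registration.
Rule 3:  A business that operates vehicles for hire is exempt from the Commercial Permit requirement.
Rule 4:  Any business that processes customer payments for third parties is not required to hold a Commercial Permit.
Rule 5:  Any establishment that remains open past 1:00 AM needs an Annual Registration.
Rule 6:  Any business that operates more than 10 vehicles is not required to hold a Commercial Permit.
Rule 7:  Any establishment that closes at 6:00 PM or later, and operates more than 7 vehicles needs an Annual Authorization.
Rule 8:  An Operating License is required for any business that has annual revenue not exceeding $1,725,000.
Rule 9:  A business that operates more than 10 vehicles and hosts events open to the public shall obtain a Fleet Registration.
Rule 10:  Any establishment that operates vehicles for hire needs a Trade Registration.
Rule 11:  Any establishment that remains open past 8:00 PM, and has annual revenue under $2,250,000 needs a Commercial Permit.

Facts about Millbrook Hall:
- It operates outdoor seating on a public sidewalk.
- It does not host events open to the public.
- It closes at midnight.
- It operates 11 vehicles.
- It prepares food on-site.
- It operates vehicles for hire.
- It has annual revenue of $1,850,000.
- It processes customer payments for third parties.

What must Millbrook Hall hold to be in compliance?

Rule 1: does not host events open to the public; vehicles 11 > 2 → Standard Certificate not required.
Rule 2: does not host events open to the public → Standard Registration not required.
Rule 3: operates vehicles for hire → exempt from Commercial Permit.
Rule 4: processes customer payments for third parties → exempt from Commercial Permit.
Rule 5: closes midnight, at/before 1:00 AM → Annual Registration not required.
Rule 6: vehicles 11 > 10 → exempt from Commercial Permit.
Rule 7: closes midnight, after 6:00 PM; vehicles 11 > 7 → Annual Authorization required.
Rule 8: revenue $1,850,000 > $1,725,000 → Operating License not required.
Rule 9: vehicles 11 > 10; does not host events open to the public → Fleet Registration not required.
Rule 10: operates vehicles for hire → Trade Registration required.
Rule 11: closes midnight, after 8:00 PM; revenue $1,850,000 < $2,250,000 → Commercial Permit required.

Annual Authorization, Trade Registration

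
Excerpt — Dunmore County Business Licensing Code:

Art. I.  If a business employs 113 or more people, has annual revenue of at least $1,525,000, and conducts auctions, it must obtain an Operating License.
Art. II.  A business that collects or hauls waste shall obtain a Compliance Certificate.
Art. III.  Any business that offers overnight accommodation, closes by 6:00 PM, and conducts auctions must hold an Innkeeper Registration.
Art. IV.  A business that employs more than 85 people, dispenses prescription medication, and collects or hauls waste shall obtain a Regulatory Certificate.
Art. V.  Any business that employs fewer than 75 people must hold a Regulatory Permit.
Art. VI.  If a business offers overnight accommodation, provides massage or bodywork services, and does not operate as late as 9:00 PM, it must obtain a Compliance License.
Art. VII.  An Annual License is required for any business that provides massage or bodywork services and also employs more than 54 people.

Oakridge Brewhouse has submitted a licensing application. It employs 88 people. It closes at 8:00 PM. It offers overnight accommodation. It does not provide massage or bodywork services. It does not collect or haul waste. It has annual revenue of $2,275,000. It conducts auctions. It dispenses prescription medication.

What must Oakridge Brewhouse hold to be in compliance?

None

Art. I. employees 88 < 113; revenue $2,275,000 ≥ $1,525,000; conducts auctions → Operating License not required.
Art. II. does not collect or haul waste → Compliance Certificate not required.
Art. III. offers overnight accommodation; closes 8:00 PM, after 6:00 PM; conducts auctions → Innkeeper Registration not required.
Art. IV. employees 88 > 85; dispenses prescription medication; does not collect or haul waste → Regulatory Certificate not required.
Art. V. employees 88 ≥ 75 → Regulatory Permit not required.
Art. VI. offers overnight accommodation; does not provide massage or bodywork services; closes 8:00 PM, at/before 9:00 PM → Compliance License not required.
Art. VII. does not provide massage or bodywork services; employees 88 > 54 → Annual License not required.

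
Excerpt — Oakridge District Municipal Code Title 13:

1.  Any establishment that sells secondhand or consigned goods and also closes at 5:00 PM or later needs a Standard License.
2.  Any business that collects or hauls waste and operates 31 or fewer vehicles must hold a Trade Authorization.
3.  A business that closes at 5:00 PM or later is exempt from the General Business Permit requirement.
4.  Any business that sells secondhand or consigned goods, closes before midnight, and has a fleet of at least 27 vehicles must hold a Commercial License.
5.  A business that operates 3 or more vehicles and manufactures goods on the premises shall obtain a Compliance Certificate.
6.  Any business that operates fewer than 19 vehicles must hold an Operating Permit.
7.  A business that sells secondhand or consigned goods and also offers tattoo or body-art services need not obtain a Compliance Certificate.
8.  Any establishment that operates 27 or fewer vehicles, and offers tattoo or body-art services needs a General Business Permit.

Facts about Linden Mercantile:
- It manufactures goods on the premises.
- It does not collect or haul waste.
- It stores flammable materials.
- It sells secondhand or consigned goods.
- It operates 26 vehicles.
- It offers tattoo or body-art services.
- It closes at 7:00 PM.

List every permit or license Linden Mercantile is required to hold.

1. sells secondhand or consigned goods; closes 7:00 PM, after 5:00 PM → Standard License required.
2. does not collect or haul waste; vehicles 26 ≤ 31 → Trade Authorization not required.
3. closes 7:00 PM, after 5:00 PM → exempt from General Business Permit.
4. sells secondhand or consigned goods; closes 7:00 PM, at/before midnight; vehicles 26 < 27 → Commercial License not required.
5. vehicles 26 ≥ 3; manufactures goods on the premises → Compliance Certificate required.
6. vehicles 26 ≥ 19 → Operating Permit not required.
7. sells secondhand or consigned goods; offers tattoo or body-art services → exempt from Compliance Certificate.
8. vehicles 26 ≤ 27; offers tattoo or body-art services → General Business Permit required.

Standard License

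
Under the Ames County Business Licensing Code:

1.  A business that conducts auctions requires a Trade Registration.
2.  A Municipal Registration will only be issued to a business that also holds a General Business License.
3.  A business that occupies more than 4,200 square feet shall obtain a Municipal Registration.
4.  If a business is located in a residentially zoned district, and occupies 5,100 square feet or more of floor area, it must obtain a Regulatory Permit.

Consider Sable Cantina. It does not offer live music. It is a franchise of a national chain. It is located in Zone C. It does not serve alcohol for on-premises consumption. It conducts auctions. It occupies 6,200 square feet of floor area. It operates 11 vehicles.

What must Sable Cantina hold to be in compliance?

1. conducts auctions → Trade Registration required.
2. Municipal Registration is required → General Business License also required.
3. floor area 6,200 square feet > 4,200 square feet → Municipal Registration required.
4. is located in Zone C (not: is located in a residentially zoned district); floor area 6,200 square feet ≥ 5,100 square feet → Regulatory Permit not required.

General Business License, Municipal Registration, Trade Registration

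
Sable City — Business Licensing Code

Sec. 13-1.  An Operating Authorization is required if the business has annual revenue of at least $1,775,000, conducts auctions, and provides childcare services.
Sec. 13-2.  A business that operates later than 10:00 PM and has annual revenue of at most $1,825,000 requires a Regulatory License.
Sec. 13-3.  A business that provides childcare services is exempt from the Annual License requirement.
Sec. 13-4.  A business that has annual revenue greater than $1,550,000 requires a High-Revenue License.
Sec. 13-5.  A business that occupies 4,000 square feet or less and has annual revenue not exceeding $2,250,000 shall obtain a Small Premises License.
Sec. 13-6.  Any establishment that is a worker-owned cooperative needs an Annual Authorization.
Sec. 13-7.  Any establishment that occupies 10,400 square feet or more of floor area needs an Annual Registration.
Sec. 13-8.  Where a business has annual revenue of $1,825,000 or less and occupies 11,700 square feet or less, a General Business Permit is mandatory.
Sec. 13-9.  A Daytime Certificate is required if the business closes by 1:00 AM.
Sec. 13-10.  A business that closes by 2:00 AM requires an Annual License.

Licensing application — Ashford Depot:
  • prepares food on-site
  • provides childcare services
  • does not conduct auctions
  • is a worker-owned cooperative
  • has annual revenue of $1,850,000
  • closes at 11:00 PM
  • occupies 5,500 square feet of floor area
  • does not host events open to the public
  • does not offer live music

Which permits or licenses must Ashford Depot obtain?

Annual Authorization, Daytime Certificate, High-Revenue License

Sec. 13-1. revenue $1,850,000 ≥ $1,775,000; does not conduct auctions; provides childcare services → Operating Authorization not required.
Sec. 13-2. closes 11:00 PM, after 10:00 PM; revenue $1,850,000 > $1,825,000 → Regulatory License not required.
Sec. 13-3. provides childcare services → exempt from Annual License.
Sec. 13-4. revenue $1,850,000 > $1,550,000 → High-Revenue License required.
Sec. 13-5. floor area 5,500 square feet > 4,000 square feet; revenue $1,850,000 ≤ $2,250,000 → Small Premises License not required.
Sec. 13-6. is a worker-owned cooperative → Annual Authorization required.
Sec. 13-7. floor area 5,500 square feet < 10,400 square feet → Annual Registration not required.
Sec. 13-8. revenue $1,850,000 > $1,825,000; floor area 5,500 square feet ≤ 11,700 square feet → General Business Permit not required.
Sec. 13-9. closes 11:00 PM, at/before 1:00 AM → Daytime Certificate required.
Sec. 13-10. closes 11:00 PM, at/before 2:00 AM → Annual License required.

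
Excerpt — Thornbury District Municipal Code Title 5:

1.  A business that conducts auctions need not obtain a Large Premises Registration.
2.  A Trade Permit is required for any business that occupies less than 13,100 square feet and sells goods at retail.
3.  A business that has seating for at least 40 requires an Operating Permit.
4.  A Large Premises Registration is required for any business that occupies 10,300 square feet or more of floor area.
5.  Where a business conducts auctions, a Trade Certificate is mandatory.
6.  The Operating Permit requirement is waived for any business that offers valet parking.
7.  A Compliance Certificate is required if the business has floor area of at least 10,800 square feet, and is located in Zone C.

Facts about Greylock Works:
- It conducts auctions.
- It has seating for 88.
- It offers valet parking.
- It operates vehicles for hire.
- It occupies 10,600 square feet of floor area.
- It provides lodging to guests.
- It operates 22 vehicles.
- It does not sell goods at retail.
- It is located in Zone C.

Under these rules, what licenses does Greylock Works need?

Trade Certificate

1. conducts auctions → exempt from Large Premises Registration.
2. floor area 10,600 square feet < 13,100 square feet; does not sell goods at retail → Trade Permit not required.
3. seating 88 ≥ 40 → Operating Permit required.
4. floor area 10,600 square feet ≥ 10,300 square feet → Large Premises Registration required.
5. conducts auctions → Trade Certificate required.
6. offers valet parking → exempt from Operating Permit.
7. floor area 10,600 square feet < 10,800 square feet; is located in Zone C → Compliance Certificate not required.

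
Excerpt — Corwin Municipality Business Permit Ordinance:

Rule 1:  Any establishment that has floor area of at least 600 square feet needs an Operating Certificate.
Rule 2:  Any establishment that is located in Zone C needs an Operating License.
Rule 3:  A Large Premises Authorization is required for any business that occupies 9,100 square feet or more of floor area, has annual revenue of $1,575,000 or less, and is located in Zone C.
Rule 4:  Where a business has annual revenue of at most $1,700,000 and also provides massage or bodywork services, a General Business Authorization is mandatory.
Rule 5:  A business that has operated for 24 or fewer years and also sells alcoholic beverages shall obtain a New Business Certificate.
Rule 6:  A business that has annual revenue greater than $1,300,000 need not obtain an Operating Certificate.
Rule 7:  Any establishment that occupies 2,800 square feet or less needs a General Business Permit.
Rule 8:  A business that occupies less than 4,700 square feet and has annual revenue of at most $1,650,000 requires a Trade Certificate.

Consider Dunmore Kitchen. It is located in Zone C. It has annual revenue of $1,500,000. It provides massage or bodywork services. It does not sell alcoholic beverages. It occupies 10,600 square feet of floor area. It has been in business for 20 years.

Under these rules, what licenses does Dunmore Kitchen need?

General Business Authorization, Large Premises Authorization, Operating License

Rule 1: floor area 10,600 square feet ≥ 600 square feet → Operating Certificate required.
Rule 2: is located in Zone C → Operating License required.
Rule 3: floor area 10,600 square feet ≥ 9,100 square feet; revenue $1,500,000 ≤ $1,575,000; is located in Zone C → Large Premises Authorization required.
Rule 4: revenue $1,500,000 ≤ $1,700,000; provides massage or bodywork services → General Business Authorization required.
Rule 5: years in business 20 ≤ 24; does not sell alcoholic beverages → New Business Certificate not required.
Rule 6: revenue $1,500,000 > $1,300,000 → exempt from Operating Certificate.
Rule 7: floor area 10,600 square feet > 2,800 square feet → General Business Permit not required.
Rule 8: floor area 10,600 square feet ≥ 4,700 square feet; revenue $1,500,000 ≤ $1,650,000 → Trade Certificate not required.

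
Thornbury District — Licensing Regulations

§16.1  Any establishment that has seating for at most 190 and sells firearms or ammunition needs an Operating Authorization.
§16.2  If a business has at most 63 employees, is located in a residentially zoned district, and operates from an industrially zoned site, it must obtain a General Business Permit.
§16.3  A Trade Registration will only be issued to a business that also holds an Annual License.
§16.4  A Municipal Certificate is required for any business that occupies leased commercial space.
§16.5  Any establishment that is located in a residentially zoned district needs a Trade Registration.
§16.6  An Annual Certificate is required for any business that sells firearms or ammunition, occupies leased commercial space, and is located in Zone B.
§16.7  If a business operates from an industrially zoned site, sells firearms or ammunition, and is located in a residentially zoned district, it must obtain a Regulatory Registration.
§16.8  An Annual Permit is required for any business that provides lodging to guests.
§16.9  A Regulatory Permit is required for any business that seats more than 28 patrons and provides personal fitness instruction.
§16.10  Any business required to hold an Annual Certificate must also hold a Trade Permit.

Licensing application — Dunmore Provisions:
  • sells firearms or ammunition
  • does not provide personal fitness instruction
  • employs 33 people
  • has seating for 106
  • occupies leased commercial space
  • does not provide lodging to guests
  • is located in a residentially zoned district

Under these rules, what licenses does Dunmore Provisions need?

Annual License, Municipal Certificate, Operating Authorization, Trade Registration

§16.1 seating 106 ≤ 190; sells firearms or ammunition → Operating Authorization required.
§16.2 employees 33 ≤ 63; is located in a residentially zoned district; occupies leased commercial space (not: operates from an industrially zoned site) → General Business Permit not required.
§16.3 Trade Registration is required → Annual License also required.
§16.4 occupies leased commercial space → Municipal Certificate required.
§16.5 is located in a residentially zoned district → Trade Registration required.
§16.6 sells firearms or ammunition; occupies leased commercial space; is located in a residentially zoned district (not: is located in Zone B) → Annual Certificate not required.
§16.7 occupies leased commercial space (not: operates from an industrially zoned site); sells firearms or ammunition; is located in a residentially zoned district → Regulatory Registration not required.
§16.8 does not provide lodging to guests → Annual Permit not required.
§16.9 seating 106 > 28; does not provide personal fitness instruction → Regulatory Permit not required.
§16.10 Annual Certificate is not required → no effect.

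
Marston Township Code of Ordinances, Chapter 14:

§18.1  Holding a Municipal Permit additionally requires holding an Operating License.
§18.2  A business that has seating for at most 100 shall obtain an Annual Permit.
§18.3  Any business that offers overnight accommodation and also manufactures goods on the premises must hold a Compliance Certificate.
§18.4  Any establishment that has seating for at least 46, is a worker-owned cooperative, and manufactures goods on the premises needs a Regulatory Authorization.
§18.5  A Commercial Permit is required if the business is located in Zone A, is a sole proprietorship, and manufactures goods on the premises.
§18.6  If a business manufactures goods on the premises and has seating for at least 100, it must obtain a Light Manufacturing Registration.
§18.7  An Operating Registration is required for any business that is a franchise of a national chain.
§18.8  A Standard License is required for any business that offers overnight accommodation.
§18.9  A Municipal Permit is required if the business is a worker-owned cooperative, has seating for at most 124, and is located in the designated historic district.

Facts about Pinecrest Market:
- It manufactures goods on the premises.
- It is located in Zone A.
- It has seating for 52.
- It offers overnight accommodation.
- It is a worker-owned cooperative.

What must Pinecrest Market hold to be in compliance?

Annual Permit, Compliance Certificate, Regulatory Authorization, Standard License

§18.1 Municipal Permit is not required → no effect.
§18.2 seating 52 ≤ 100 → Annual Permit required.
§18.3 offers overnight accommodation; manufactures goods on the premises → Compliance Certificate required.
§18.4 seating 52 ≥ 46; is a worker-owned cooperative; manufactures goods on the premises → Regulatory Authorization required.
§18.5 is located in Zone A; is a worker-owned cooperative (not: is a sole proprietorship); manufactures goods on the premises → Commercial Permit not required.
§18.6 manufactures goods on the premises; seating 52 < 100 → Light Manufacturing Registration not required.
§18.7 is a worker-owned cooperative (not: is a franchise of a national chain) → Operating Registration not required.
§18.8 offers overnight accommodation → Standard License required.
§18.9 is a worker-owned cooperative; seating 52 ≤ 124; is located in Zone A (not: is located in the designated historic district) → Municipal Permit not required.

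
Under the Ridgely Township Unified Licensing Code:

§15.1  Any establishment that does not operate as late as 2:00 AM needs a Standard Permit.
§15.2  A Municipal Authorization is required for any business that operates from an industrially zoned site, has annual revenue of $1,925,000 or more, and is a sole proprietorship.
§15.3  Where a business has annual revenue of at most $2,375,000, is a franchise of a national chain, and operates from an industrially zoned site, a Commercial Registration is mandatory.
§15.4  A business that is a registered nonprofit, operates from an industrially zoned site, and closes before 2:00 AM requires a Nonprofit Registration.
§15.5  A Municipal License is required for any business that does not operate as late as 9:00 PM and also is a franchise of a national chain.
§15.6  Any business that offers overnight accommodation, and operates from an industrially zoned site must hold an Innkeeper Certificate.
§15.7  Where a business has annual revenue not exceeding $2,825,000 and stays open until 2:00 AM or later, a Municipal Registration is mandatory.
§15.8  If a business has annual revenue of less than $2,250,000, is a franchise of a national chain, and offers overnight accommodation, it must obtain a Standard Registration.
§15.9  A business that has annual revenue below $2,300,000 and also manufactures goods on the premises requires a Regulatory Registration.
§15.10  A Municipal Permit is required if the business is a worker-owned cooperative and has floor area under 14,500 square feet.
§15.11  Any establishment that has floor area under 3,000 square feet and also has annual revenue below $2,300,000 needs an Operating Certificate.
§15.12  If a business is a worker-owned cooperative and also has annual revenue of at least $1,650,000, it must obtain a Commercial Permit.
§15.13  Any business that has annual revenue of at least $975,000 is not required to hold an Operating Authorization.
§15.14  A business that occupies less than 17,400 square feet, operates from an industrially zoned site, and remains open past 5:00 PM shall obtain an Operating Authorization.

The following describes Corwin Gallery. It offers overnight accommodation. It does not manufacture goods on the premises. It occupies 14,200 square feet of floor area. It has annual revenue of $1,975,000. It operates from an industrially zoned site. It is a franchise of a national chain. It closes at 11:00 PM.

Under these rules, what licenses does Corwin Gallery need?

Commercial Registration, Innkeeper Certificate, Standard Permit, Standard Registration

§15.1 closes 11:00 PM, at/before 2:00 AM → Standard Permit required.
§15.2 operates from an industrially zoned site; revenue $1,975,000 ≥ $1,925,000; is a franchise of a national chain (not: is a sole proprietorship) → Municipal Authorization not required.
§15.3 revenue $1,975,000 ≤ $2,375,000; is a franchise of a national chain; operates from an industrially zoned site → Commercial Registration required.
§15.4 is a franchise of a national chain (not: is a registered nonprofit); operates from an industrially zoned site; closes 11:00 PM, at/before 2:00 AM → Nonprofit Registration not required.
§15.5 closes 11:00 PM, after 9:00 PM; is a franchise of a national chain → Municipal License not required.
§15.6 offers overnight accommodation; operates from an industrially zoned site → Innkeeper Certificate required.
§15.7 revenue $1,975,000 ≤ $2,825,000; closes 11:00 PM, at/before 2:00 AM → Municipal Registration not required.
§15.8 revenue $1,975,000 < $2,250,000; is a franchise of a national chain; offers overnight accommodation → Standard Registration required.
§15.9 revenue $1,975,000 < $2,300,000; does not manufacture goods on the premises → Regulatory Registration not required.
§15.10 is a franchise of a national chain (not: is a worker-owned cooperative); floor area 14,200 square feet < 14,500 square feet → Municipal Permit not required.
§15.11 floor area 14,200 square feet ≥ 3,000 square feet; revenue $1,975,000 < $2,300,000 → Operating Certificate not required.
§15.12 is a franchise of a national chain (not: is a worker-owned cooperative); revenue $1,975,000 ≥ $1,650,000 → Commercial Permit not required.
§15.13 revenue $1,975,000 ≥ $975,000 → exempt from Operating Authorization.
§15.14 floor area 14,200 square feet < 17,400 square feet; operates from an industrially zoned site; closes 11:00 PM, after 5:00 PM → Operating Authorization required.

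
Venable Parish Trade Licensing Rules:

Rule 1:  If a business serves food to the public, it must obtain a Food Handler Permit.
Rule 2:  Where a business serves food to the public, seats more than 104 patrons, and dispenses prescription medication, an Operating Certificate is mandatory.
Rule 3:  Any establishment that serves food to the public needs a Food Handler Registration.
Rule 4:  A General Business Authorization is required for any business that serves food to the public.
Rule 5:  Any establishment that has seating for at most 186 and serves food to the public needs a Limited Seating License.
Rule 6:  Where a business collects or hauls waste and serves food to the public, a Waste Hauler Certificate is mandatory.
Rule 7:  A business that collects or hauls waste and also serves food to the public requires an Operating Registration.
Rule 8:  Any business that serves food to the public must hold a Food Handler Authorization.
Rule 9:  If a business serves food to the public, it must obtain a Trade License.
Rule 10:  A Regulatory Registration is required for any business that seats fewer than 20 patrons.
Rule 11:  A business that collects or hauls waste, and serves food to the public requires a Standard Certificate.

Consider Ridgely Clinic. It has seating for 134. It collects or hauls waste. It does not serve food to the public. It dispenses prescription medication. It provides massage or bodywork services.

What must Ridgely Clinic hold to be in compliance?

Rule 1: does not serve food to the public → Food Handler Permit not required.
Rule 2: does not serve food to the public; seating 134 > 104; dispenses prescription medication → Operating Certificate not required.
Rule 3: does not serve food to the public → Food Handler Registration not required.
Rule 4: does not serve food to the public → General Business Authorization not required.
Rule 5: seating 134 ≤ 186; does not serve food to the public → Limited Seating License not required.
Rule 6: collects or hauls waste; does not serve food to the public → Waste Hauler Certificate not required.
Rule 7: collects or hauls waste; does not serve food to the public → Operating Registration not required.
Rule 8: does not serve food to the public → Food Handler Authorization not required.
Rule 9: does not serve food to the public → Trade License not required.
Rule 10: seating 134 ≥ 20 → Regulatory Registration not required.
Rule 11: collects or hauls waste; does not serve food to the public → Standard Certificate not required.

None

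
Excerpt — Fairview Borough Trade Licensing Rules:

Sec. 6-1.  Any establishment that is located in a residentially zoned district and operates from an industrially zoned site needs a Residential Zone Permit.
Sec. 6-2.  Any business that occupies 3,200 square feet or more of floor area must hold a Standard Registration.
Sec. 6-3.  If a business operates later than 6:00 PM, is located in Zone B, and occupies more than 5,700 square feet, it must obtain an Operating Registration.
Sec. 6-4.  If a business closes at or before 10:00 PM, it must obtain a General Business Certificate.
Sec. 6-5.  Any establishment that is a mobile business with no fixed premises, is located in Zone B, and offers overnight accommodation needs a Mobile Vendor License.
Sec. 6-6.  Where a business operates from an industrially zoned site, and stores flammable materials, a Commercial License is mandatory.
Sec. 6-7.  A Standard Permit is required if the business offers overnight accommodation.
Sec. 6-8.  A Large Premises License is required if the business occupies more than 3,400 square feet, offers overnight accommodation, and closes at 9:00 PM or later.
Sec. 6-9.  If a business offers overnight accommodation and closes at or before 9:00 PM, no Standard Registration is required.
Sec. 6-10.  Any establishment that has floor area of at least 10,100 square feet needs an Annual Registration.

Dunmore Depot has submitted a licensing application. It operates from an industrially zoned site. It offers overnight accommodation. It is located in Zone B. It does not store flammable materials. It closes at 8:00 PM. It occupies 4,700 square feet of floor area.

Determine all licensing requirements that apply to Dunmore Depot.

Sec. 6-1. is located in Zone B (not: is located in a residentially zoned district); operates from an industrially zoned site → Residential Zone Permit not required.
Sec. 6-2. floor area 4,700 square feet ≥ 3,200 square feet → Standard Registration required.
Sec. 6-3. closes 8:00 PM, after 6:00 PM; is located in Zone B; floor area 4,700 square feet ≤ 5,700 square feet → Operating Registration not required.
Sec. 6-4. closes 8:00 PM, at/before 10:00 PM → General Business Certificate required.
Sec. 6-5. operates from an industrially zoned site (not: is a mobile business with no fixed premises); is located in Zone B; offers overnight accommodation → Mobile Vendor License not required.
Sec. 6-6. operates from an industrially zoned site; does not store flammable materials → Commercial License not required.
Sec. 6-7. offers overnight accommodation → Standard Permit required.
Sec. 6-8. floor area 4,700 square feet > 3,400 square feet; offers overnight accommodation; closes 8:00 PM, at/before 9:00 PM → Large Premises License not required.
Sec. 6-9. offers overnight accommodation; closes 8:00 PM, at/before 9:00 PM → exempt from Standard Registration.
Sec. 6-10. floor area 4,700 square feet < 10,100 square feet → Annual Registration not required.

General Business Certificate, Standard Permit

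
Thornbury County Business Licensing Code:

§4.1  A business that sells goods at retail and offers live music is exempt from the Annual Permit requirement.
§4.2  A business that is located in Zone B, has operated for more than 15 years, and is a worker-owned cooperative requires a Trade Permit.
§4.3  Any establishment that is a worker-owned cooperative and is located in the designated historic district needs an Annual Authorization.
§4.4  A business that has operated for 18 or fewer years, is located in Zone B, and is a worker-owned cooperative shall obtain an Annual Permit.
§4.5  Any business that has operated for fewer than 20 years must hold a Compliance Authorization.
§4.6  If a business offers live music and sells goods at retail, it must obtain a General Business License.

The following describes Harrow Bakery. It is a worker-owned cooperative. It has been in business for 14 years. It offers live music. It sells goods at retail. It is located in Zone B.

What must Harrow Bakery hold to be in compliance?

Compliance Authorization, General Business License

§4.1 sells goods at retail; offers live music → exempt from Annual Permit.
§4.2 is located in Zone B; years in business 14 ≤ 15; is a worker-owned cooperative → Trade Permit not required.
§4.3 is a worker-owned cooperative; is located in Zone B (not: is located in the designated historic district) → Annual Authorization not required.
§4.4 years in business 14 ≤ 18; is located in Zone B; is a worker-owned cooperative → Annual Permit required.
§4.5 years in business 14 < 20 → Compliance Authorization required.
§4.6 offers live music; sells goods at retail → General Business License required.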